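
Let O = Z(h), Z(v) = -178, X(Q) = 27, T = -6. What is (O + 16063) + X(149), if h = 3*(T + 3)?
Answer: 15912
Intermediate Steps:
h = -9 (h = 3*(-6 + 3) = 3*(-3) = -9)
O = -178
(O + 16063) + X(149) = (-178 + 16063) + 27 = 15885 + 27 = 15912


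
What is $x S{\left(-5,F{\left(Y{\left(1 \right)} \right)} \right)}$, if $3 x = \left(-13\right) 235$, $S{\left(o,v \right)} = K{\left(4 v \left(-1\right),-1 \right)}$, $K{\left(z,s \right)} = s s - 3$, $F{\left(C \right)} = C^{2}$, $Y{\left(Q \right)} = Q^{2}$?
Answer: $\frac{6110}{3} \approx 2036.7$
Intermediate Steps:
$K{\left(z,s \right)} = -3 + s^{2}$ ($K{\left(z,s \right)} = s^{2} - 3 = -3 + s^{2}$)
$S{\left(o,v \right)} = -2$ ($S{\left(o,v \right)} = -3 + \left(-1\right)^{2} = -3 + 1 = -2$)
$x = - \frac{3055}{3}$ ($x = \frac{\left(-13\right) 235}{3} = \frac{1}{3} \left(-3055\right) = - \frac{3055}{3} \approx -1018.3$)
$x S{\left(-5,F{\left(Y{\left(1 \right)} \right)} \right)} = \left(- \frac{3055}{3}\right) \left(-2\right) = \frac{6110}{3}$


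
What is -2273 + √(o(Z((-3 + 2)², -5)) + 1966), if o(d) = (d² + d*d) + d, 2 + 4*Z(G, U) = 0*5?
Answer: -2273 + √1966 ≈ -2228.7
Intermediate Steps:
Z(G, U) = -½ (Z(G, U) = -½ + (0*5)/4 = -½ + (¼)*0 = -½ + 0 = -½)
o(d) = d + 2*d² (o(d) = (d² + d²) + d = 2*d² + d = d + 2*d²)
-2273 + √(o(Z((-3 + 2)², -5)) + 1966) = -2273 + √(-(1 + 2*(-½))/2 + 1966) = -2273 + √(-(1 - 1)/2 + 1966) = -2273 + √(-½*0 + 1966) = -2273 + √(0 + 1966) = -2273 + √1966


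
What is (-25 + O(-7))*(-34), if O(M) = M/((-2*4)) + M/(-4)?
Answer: 3043/4 ≈ 760.75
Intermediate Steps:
O(M) = -3*M/8 (O(M) = M/(-8) + M*(-¼) = M*(-⅛) - M/4 = -M/8 - M/4 = -3*M/8)
(-25 + O(-7))*(-34) = (-25 - 3/8*(-7))*(-34) = (-25 + 21/8)*(-34) = -179/8*(-34) = 3043/4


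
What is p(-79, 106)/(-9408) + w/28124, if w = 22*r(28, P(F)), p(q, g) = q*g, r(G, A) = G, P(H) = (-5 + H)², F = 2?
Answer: 30163213/33073824 ≈ 0.91200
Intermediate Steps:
p(q, g) = g*q
w = 616 (w = 22*28 = 616)
p(-79, 106)/(-9408) + w/28124 = (106*(-79))/(-9408) + 616/28124 = -8374*(-1/9408) + 616*(1/28124) = 4187/4704 + 154/7031 = 30163213/33073824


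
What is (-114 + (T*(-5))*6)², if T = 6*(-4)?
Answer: 367236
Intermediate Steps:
T = -24
(-114 + (T*(-5))*6)² = (-114 - 24*(-5)*6)² = (-114 + 120*6)² = (-114 + 720)² = 606² = 367236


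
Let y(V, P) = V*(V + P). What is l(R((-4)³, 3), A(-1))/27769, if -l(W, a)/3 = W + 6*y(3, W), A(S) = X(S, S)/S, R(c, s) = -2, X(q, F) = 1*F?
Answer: -48/27769 ≈ -0.0017285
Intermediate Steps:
X(q, F) = F
y(V, P) = V*(P + V)
A(S) = 1 (A(S) = S/S = 1)
l(W, a) = -162 - 57*W (l(W, a) = -3*(W + 6*(3*(W + 3))) = -3*(W + 6*(3*(3 + W))) = -3*(W + 6*(9 + 3*W)) = -3*(W + (54 + 18*W)) = -3*(54 + 19*W) = -162 - 57*W)
l(R((-4)³, 3), A(-1))/27769 = (-162 - 57*(-2))/27769 = (-162 + 114)*(1/27769) = -48*1/27769 = -48/27769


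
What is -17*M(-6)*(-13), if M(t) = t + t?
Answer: -2652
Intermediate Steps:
M(t) = 2*t
-17*M(-6)*(-13) = -34*(-6)*(-13) = -17*(-12)*(-13) = 204*(-13) = -2652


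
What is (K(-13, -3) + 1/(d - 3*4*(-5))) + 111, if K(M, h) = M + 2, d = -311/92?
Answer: 520992/5209 ≈ 100.02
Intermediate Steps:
d = -311/92 (d = -311*1/92 = -311/92 ≈ -3.3804)
K(M, h) = 2 + M
(K(-13, -3) + 1/(d - 3*4*(-5))) + 111 = ((2 - 13) + 1/(-311/92 - 3*4*(-5))) + 111 = (-11 + 1/(-311/92 - 12*(-5))) + 111 = (-11 + 1/(-311/92 + 60)) + 111 = (-11 + 1/(5209/92)) + 111 = (-11 + 92/5209) + 111 = -57207/5209 + 111 = 520992/5209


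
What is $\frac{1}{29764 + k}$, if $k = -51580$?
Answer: $- \frac{1}{21816} \approx -4.5838 \cdot 10^{-5}$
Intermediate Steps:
$\frac{1}{29764 + k} = \frac{1}{29764 - 51580} = \frac{1}{-21816} = - \frac{1}{21816}$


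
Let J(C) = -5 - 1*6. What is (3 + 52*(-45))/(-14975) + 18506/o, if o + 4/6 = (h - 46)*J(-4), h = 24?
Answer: 416537019/5420950 ≈ 76.838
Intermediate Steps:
J(C) = -11 (J(C) = -5 - 6 = -11)
o = 724/3 (o = -⅔ + (24 - 46)*(-11) = -⅔ - 22*(-11) = -⅔ + 242 = 724/3 ≈ 241.33)
(3 + 52*(-45))/(-14975) + 18506/o = (3 + 52*(-45))/(-14975) + 18506/(724/3) = (3 - 2340)*(-1/14975) + 18506*(3/724) = -2337*(-1/14975) + 27759/362 = 2337/14975 + 27759/362 = 416537019/5420950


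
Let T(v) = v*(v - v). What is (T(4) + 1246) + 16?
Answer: 1262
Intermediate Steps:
T(v) = 0 (T(v) = v*0 = 0)
(T(4) + 1246) + 16 = (0 + 1246) + 16 = 1246 + 16 = 1262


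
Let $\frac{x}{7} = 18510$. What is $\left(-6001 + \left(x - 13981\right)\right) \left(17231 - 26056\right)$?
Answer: $-967114100$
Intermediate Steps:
$x = 129570$ ($x = 7 \cdot 18510 = 129570$)
$\left(-6001 + \left(x - 13981\right)\right) \left(17231 - 26056\right) = \left(-6001 + \left(129570 - 13981\right)\right) \left(17231 - 26056\right) = \left(-6001 + \left(129570 - 13981\right)\right) \left(-8825\right) = \left(-6001 + 115589\right) \left(-8825\right) = 109588 \left(-8825\right) = -967114100$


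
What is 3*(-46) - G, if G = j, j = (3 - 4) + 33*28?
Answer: -1061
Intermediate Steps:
j = 923 (j = -1 + 924 = 923)
G = 923
3*(-46) - G = 3*(-46) - 1*923 = -138 - 923 = -1061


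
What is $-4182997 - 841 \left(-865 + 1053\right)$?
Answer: $-4341105$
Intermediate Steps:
$-4182997 - 841 \left(-865 + 1053\right) = -4182997 - 158108 = -4341105$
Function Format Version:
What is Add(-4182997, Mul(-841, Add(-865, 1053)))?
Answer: -4341105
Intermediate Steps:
Add(-4182997, Mul(-841, Add(-865, 1053))) = Add(-4182997, Mul(-841, 188)) = Add(-4182997, -158108) = -4341105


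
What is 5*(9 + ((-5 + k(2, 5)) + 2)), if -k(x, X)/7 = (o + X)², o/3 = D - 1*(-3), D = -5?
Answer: -5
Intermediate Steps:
o = -6 (o = 3*(-5 - 1*(-3)) = 3*(-5 + 3) = 3*(-2) = -6)
k(x, X) = -7*(-6 + X)²
5*(9 + ((-5 + k(2, 5)) + 2)) = 5*(9 + ((-5 - 7*(-6 + 5)²) + 2)) = 5*(9 + ((-5 - 7*(-1)²) + 2)) = 5*(9 + ((-5 - 7*1) + 2)) = 5*(9 + ((-5 - 7) + 2)) = 5*(9 + (-12 + 2)) = 5*(9 - 10) = 5*(-1) = -5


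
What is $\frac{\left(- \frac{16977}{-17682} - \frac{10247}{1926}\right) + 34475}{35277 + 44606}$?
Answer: $\frac{97826331329}{226704838563} \approx 0.43151$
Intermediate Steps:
$\frac{\left(- \frac{16977}{-17682} - \frac{10247}{1926}\right) + 34475}{35277 + 44606} = \frac{\left(\left(-16977\right) \left(- \frac{1}{17682}\right) - \frac{10247}{1926}\right) + 34475}{79883} = \left(\left(\frac{5659}{5894} - \frac{10247}{1926}\right) + 34475\right) \frac{1}{79883} = \left(- \frac{12374146}{2837961} + 34475\right) \frac{1}{79883} = \frac{97826331329}{2837961} \cdot \frac{1}{79883} = \frac{97826331329}{226704838563}$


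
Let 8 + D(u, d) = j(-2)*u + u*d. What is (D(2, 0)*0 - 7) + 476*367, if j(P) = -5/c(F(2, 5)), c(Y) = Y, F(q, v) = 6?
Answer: 174685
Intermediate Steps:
j(P) = -⅚ (j(P) = -5/6 = -5*⅙ = -⅚)
D(u, d) = -8 - 5*u/6 + d*u (D(u, d) = -8 + (-5*u/6 + u*d) = -8 + (-5*u/6 + d*u) = -8 - 5*u/6 + d*u)
(D(2, 0)*0 - 7) + 476*367 = ((-8 - ⅚*2 + 0*2)*0 - 7) + 476*367 = ((-8 - 5/3 + 0)*0 - 7) + 174692 = (-29/3*0 - 7) + 174692 = (0 - 7) + 174692 = -7 + 174692 = 174685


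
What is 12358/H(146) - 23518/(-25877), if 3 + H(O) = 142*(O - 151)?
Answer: -303019632/18450301 ≈ -16.424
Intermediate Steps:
H(O) = -21445 + 142*O (H(O) = -3 + 142*(O - 151) = -3 + 142*(-151 + O) = -3 + (-21442 + 142*O) = -21445 + 142*O)
12358/H(146) - 23518/(-25877) = 12358/(-21445 + 142*146) - 23518/(-25877) = 12358/(-21445 + 20732) - 23518*(-1/25877) = 12358/(-713) + 23518/25877 = 12358*(-1/713) + 23518/25877 = -12358/713 + 23518/25877 = -303019632/18450301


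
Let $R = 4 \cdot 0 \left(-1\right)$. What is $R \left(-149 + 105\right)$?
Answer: $0$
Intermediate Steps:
$R = 0$ ($R = 0 \left(-1\right) = 0$)
$R \left(-149 + 105\right) = 0 \left(-149 + 105\right) = 0 \left(-44\right) = 0$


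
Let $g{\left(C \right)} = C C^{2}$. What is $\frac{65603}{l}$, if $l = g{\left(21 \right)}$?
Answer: $\frac{65603}{9261} \approx 7.0838$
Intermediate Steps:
$g{\left(C \right)} = C^{3}$
$l = 9261$ ($l = 21^{3} = 9261$)
$\frac{65603}{l} = \frac{65603}{9261}$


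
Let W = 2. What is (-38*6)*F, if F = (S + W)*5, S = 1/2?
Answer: -2850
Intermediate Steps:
S = 1/2 ≈ 0.50000
F = 25/2 (F = (1/2 + 2)*5 = (5/2)*5 = 25/2 ≈ 12.500)
(-38*6)*F = -38*6*(25/2) = -228*25/2 = -2850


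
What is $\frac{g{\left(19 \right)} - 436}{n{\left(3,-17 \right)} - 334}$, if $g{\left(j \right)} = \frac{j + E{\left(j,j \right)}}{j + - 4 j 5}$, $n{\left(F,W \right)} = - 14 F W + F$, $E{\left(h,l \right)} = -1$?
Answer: $- \frac{157414}{138263} \approx -1.1385$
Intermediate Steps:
$n{\left(F,W \right)} = F - 14 F W$ ($n{\left(F,W \right)} = - 14 F W + F = F - 14 F W$)
$g{\left(j \right)} = - \frac{-1 + j}{19 j}$ ($g{\left(j \right)} = \frac{j - 1}{j + - 4 j 5} = \frac{-1 + j}{j - 20 j} = \frac{-1 + j}{\left(-19\right) j} = \left(-1 + j\right) \left(- \frac{1}{19 j}\right) = - \frac{-1 + j}{19 j}$)
$\frac{g{\left(19 \right)} - 436}{n{\left(3,-17 \right)} - 334} = \frac{\frac{1 - 19}{19 \cdot 19} - 436}{3 \left(1 - -238\right) - 334} = \frac{\frac{1}{19} \cdot \frac{1}{19} \left(1 - 19\right) - 436}{3 \left(1 + 238\right) - 334} = \frac{\frac{1}{19} \cdot \frac{1}{19} \left(-18\right) - 436}{3 \cdot 239 - 334} = \frac{- \frac{18}{361} - 436}{717 - 334} = - \frac{157414}{361 \cdot 383} = \left(- \frac{157414}{361}\right) \frac{1}{383} = - \frac{157414}{138263}$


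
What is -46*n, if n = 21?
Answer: -966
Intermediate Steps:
-46*n = -46*21 = -966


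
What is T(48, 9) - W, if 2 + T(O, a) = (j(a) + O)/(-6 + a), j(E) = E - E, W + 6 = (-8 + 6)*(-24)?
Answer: -28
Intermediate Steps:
W = 42 (W = -6 + (-8 + 6)*(-24) = -6 - 2*(-24) = -6 + 48 = 42)
j(E) = 0
T(O, a) = -2 + O/(-6 + a) (T(O, a) = -2 + (0 + O)/(-6 + a) = -2 + O/(-6 + a))
T(48, 9) - W = (12 + 48 - 2*9)/(-6 + 9) - 1*42 = (12 + 48 - 18)/3 - 42 = (⅓)*42 - 42 = 14 - 42 = -28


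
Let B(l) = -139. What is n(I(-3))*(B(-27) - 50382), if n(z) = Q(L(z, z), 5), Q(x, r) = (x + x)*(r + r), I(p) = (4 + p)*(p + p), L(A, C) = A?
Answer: 6062520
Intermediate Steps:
I(p) = 2*p*(4 + p) (I(p) = (4 + p)*(2*p) = 2*p*(4 + p))
Q(x, r) = 4*r*x (Q(x, r) = (2*x)*(2*r) = 4*r*x)
n(z) = 20*z (n(z) = 4*5*z = 20*z)
n(I(-3))*(B(-27) - 50382) = (20*(2*(-3)*(4 - 3)))*(-139 - 50382) = (20*(2*(-3)*1))*(-50521) = (20*(-6))*(-50521) = -120*(-50521) = 6062520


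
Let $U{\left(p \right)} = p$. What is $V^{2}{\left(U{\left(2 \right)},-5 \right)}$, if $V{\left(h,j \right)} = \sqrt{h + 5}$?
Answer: $7$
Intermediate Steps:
$V{\left(h,j \right)} = \sqrt{5 + h}$
$V^{2}{\left(U{\left(2 \right)},-5 \right)} = \left(\sqrt{5 + 2}\right)^{2} = \left(\sqrt{7}\right)^{2} = 7$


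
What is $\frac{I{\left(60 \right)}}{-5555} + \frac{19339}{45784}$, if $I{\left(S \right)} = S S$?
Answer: $- \frac{11478851}{50866024} \approx -0.22567$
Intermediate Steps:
$I{\left(S \right)} = S^{2}$
$\frac{I{\left(60 \right)}}{-5555} + \frac{19339}{45784} = \frac{60^{2}}{-5555} + \frac{19339}{45784} = 3600 \left(- \frac{1}{5555}\right) + 19339 \cdot \frac{1}{45784} = - \frac{720}{1111} + \frac{19339}{45784} = - \frac{11478851}{50866024}$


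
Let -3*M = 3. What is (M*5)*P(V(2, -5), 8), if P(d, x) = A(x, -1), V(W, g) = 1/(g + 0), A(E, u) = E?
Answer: -40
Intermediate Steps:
M = -1 (M = -1/3*3 = -1)
V(W, g) = 1/g
P(d, x) = x
(M*5)*P(V(2, -5), 8) = -1*5*8 = -5*8 = -40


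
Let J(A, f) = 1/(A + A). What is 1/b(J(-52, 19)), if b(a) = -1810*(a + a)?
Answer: 26/905 ≈ 0.028729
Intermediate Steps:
J(A, f) = 1/(2*A)
b(a) = -3620*a
1/b(J(-52, 19)) = 1/(-1810/(-52)) = 1/(-1810*(-1)/52) = 1/(-3620*(-1/104)) = 1/(905/26) = 26/905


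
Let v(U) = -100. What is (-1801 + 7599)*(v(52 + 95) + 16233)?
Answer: 93539134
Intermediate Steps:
(-1801 + 7599)*(v(52 + 95) + 16233) = (-1801 + 7599)*(-100 + 16233) = 5798*16133 = 93539134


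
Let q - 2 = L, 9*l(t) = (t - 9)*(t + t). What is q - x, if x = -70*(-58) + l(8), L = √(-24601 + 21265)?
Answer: -36506/9 + 2*I*√834 ≈ -4056.2 + 57.758*I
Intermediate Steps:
l(t) = 2*t*(-9 + t)/9 (l(t) = ((t - 9)*(t + t))/9 = ((-9 + t)*(2*t))/9 = (2*t*(-9 + t))/9 = 2*t*(-9 + t)/9)
L = 2*I*√834 (L = √(-3336) = 2*I*√834 ≈ 57.758*I)
x = 36524/9 (x = -70*(-58) + (2/9)*8*(-9 + 8) = 4060 + (2/9)*8*(-1) = 4060 - 16/9 = 36524/9 ≈ 4058.2)
q = 2 + 2*I*√834 ≈ 2.0 + 57.758*I
q - x = (2 + 2*I*√834) - 1*36524/9 = (2 + 2*I*√834) - 36524/9 = -36506/9 + 2*I*√834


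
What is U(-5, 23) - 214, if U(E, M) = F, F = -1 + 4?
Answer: -211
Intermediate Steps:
F = 3
U(E, M) = 3
U(-5, 23) - 214 = 3 - 214 = -211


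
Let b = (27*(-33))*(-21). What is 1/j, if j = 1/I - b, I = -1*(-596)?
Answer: -596/11151755 ≈ -5.3445e-5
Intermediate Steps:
b = 18711 (b = -891*(-21) = 18711)
I = 596
j = -11151755/596 (j = 1/596 - 1*18711 = 1/596 - 18711 = -11151755/596 ≈ -18711.)
1/j = 1/(-11151755/596) = -596/11151755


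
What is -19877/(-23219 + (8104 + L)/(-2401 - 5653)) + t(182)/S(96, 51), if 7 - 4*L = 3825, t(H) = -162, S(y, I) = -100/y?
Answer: 112478258876/719280675 ≈ 156.38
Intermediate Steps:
L = -1909/2 (L = 7/4 - ¼*3825 = 7/4 - 3825/4 = -1909/2 ≈ -954.50)
-19877/(-23219 + (8104 + L)/(-2401 - 5653)) + t(182)/S(96, 51) = -19877/(-23219 + (8104 - 1909/2)/(-2401 - 5653)) - 162/((-100/96)) = -19877/(-23219 + (14299/2)/(-8054)) - 162/((-100*1/96)) = -19877/(-23219 + (14299/2)*(-1/8054)) - 162/(-25/24) = -19877/(-23219 - 14299/16108) - 162*(-24/25) = -19877/(-374025951/16108) + 3888/25 = -19877*(-16108/374025951) + 3888/25 = 24629132/28771227 + 3888/25 = 112478258876/719280675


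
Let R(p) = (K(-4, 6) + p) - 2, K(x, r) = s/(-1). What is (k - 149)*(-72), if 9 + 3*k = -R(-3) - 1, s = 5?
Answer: 10728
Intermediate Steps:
K(x, r) = -5 (K(x, r) = 5/(-1) = 5*(-1) = -5)
R(p) = -7 + p (R(p) = (-5 + p) - 2 = -7 + p)
k = 0 (k = -3 + (-(-7 - 3) - 1)/3 = -3 + (-1*(-10) - 1)/3 = -3 + (10 - 1)/3 = -3 + (1/3)*9 = -3 + 3 = 0)
(k - 149)*(-72) = (0 - 149)*(-72) = -149*(-72) = 10728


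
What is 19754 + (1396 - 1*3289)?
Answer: 17861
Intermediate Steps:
19754 + (1396 - 1*3289) = 19754 + (1396 - 3289) = 19754 - 1893 = 17861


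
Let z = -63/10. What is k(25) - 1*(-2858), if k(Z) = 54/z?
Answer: 19946/7 ≈ 2849.4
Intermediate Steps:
z = -63/10 (z = -63*1/10 = -63/10 ≈ -6.3000)
k(Z) = -60/7 (k(Z) = 54/(-63/10) = 54*(-10/63) = -60/7)
k(25) - 1*(-2858) = -60/7 - 1*(-2858) = -60/7 + 2858 = 19946/7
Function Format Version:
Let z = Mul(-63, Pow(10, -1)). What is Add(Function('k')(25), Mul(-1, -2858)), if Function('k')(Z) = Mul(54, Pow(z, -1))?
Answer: Rational(19946, 7) ≈ 2849.4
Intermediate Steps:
z = Rational(-63, 10) (z = Mul(-63, Rational(1, 10)) = Rational(-63, 10) ≈ -6.3000)
Function('k')(Z) = Rational(-60, 7) (Function('k')(Z) = Mul(54, Pow(Rational(-63, 10), -1)) = Mul(54, Rational(-10, 63)) = Rational(-60, 7))
Add(Function('k')(25), Mul(-1, -2858)) = Add(Rational(-60, 7), Mul(-1, -2858)) = Add(Rational(-60, 7), 2858) = Rational(19946, 7)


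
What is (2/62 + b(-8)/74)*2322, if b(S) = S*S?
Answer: 2389338/1147 ≈ 2083.1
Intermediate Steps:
b(S) = S²
(2/62 + b(-8)/74)*2322 = (2/62 + (-8)²/74)*2322 = (2*(1/62) + 64*(1/74))*2322 = (1/31 + 32/37)*2322 = (1029/1147)*2322 = 2389338/1147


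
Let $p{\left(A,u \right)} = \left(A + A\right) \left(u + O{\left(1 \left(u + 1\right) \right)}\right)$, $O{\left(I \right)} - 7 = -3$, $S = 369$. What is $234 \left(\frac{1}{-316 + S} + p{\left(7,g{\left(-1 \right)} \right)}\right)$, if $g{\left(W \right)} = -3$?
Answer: $\frac{173862}{53} \approx 3280.4$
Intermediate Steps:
$O{\left(I \right)} = 4$ ($O{\left(I \right)} = 7 - 3 = 4$)
$p{\left(A,u \right)} = 2 A \left(4 + u\right)$ ($p{\left(A,u \right)} = \left(A + A\right) \left(u + 4\right) = 2 A \left(4 + u\right)$)
$234 \left(\frac{1}{-316 + S} + p{\left(7,g{\left(-1 \right)} \right)}\right) = 234 \left(\frac{1}{-316 + 369} + 2 \cdot 7 \left(4 - 3\right)\right) = 234 \left(\frac{1}{53} + 2 \cdot 7 \cdot 1\right) = 234 \left(\frac{1}{53} + 14\right) = 234 \cdot \frac{743}{53} = \frac{173862}{53}$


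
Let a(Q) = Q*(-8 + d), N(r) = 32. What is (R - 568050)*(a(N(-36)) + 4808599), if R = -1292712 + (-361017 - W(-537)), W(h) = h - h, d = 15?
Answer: -10684141956117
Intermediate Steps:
W(h) = 0
a(Q) = 7*Q (a(Q) = Q*(-8 + 15) = Q*7 = 7*Q)
R = -1653729 (R = -1292712 + (-361017 - 1*0) = -1292712 + (-361017 + 0) = -1292712 - 361017 = -1653729)
(R - 568050)*(a(N(-36)) + 4808599) = (-1653729 - 568050)*(7*32 + 4808599) = -2221779*(224 + 4808599) = -2221779*4808823 = -10684141956117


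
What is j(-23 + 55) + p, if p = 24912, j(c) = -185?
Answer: 24727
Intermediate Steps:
j(-23 + 55) + p = -185 + 24912 = 24727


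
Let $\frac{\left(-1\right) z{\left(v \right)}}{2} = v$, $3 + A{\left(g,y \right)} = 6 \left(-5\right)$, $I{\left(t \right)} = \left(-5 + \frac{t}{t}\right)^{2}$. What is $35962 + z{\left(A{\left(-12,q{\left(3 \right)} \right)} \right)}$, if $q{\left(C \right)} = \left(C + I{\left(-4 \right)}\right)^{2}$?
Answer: $36028$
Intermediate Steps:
$I{\left(t \right)} = 16$ ($I{\left(t \right)} = \left(-5 + 1\right)^{2} = \left(-4\right)^{2} = 16$)
$q{\left(C \right)} = \left(16 + C\right)^{2}$ ($q{\left(C \right)} = \left(C + 16\right)^{2} = \left(16 + C\right)^{2}$)
$A{\left(g,y \right)} = -33$ ($A{\left(g,y \right)} = -3 + 6 \left(-5\right) = -3 - 30 = -33$)
$z{\left(v \right)} = - 2 v$
$35962 + z{\left(A{\left(-12,q{\left(3 \right)} \right)} \right)} = 35962 - -66 = 35962 + 66 = 36028$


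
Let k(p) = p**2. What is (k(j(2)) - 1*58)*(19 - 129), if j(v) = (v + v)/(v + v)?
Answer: 6270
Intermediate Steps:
j(v) = 1 (j(v) = (2*v)/((2*v)) = (2*v)*(1/(2*v)) = 1)
(k(j(2)) - 1*58)*(19 - 129) = (1**2 - 1*58)*(19 - 129) = (1 - 58)*(-110) = -57*(-110) = 6270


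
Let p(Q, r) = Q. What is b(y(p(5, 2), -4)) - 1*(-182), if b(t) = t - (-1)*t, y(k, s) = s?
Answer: 174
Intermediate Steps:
b(t) = 2*t (b(t) = t + t = 2*t)
b(y(p(5, 2), -4)) - 1*(-182) = 2*(-4) - 1*(-182) = -8 + 182 = 174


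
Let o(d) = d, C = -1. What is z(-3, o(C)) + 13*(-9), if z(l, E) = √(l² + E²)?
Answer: -117 + √10 ≈ -113.84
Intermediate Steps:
z(l, E) = √(E² + l²)
z(-3, o(C)) + 13*(-9) = √((-1)² + (-3)²) + 13*(-9) = √(1 + 9) - 117 = √10 - 117 = -117 + √10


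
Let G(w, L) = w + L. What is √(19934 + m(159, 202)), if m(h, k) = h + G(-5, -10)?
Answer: √20078 ≈ 141.70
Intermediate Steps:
G(w, L) = L + w
m(h, k) = -15 + h (m(h, k) = h + (-10 - 5) = h - 15 = -15 + h)
√(19934 + m(159, 202)) = √(19934 + (-15 + 159)) = √(19934 + 144) = √20078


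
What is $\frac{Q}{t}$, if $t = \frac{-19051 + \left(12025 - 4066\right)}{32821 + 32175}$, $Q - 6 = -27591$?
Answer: $\frac{448228665}{2773} \approx 1.6164 \cdot 10^{5}$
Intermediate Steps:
$Q = -27585$ ($Q = 6 - 27591 = -27585$)
$t = - \frac{2773}{16249}$ ($t = \frac{-19051 + 7959}{64996} = \left(-11092\right) \frac{1}{64996} = - \frac{2773}{16249} \approx -0.17066$)
$\frac{Q}{t} = - \frac{27585}{- \frac{2773}{16249}} = \left(-27585\right) \left(- \frac{16249}{2773}\right) = \frac{448228665}{2773}$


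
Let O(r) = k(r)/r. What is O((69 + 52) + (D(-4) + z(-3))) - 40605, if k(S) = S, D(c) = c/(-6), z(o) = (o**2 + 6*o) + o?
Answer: -40604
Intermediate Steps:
z(o) = o**2 + 7*o
D(c) = -c/6 (D(c) = c*(-1/6) = -c/6)
O(r) = 1 (O(r) = r/r = 1)
O((69 + 52) + (D(-4) + z(-3))) - 40605 = 1 - 40605 = -40604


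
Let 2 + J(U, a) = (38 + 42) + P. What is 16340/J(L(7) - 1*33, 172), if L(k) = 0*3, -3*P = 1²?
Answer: 49020/233 ≈ 210.39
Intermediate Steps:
P = -⅓ (P = -⅓*1² = -⅓*1 = -⅓ ≈ -0.33333)
L(k) = 0
J(U, a) = 233/3 (J(U, a) = -2 + ((38 + 42) - ⅓) = -2 + (80 - ⅓) = -2 + 239/3 = 233/3)
16340/J(L(7) - 1*33, 172) = 16340/(233/3) = 16340*(3/233) = 49020/233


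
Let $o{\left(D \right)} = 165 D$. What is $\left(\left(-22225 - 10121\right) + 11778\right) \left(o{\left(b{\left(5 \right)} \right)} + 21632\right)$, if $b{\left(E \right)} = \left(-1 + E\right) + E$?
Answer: $-475470456$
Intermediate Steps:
$b{\left(E \right)} = -1 + 2 E$
$\left(\left(-22225 - 10121\right) + 11778\right) \left(o{\left(b{\left(5 \right)} \right)} + 21632\right) = \left(\left(-22225 - 10121\right) + 11778\right) \left(165 \left(-1 + 2 \cdot 5\right) + 21632\right) = \left(-32346 + 11778\right) \left(165 \left(-1 + 10\right) + 21632\right) = - 20568 \left(165 \cdot 9 + 21632\right) = - 20568 \left(1485 + 21632\right) = \left(-20568\right) 23117 = -475470456$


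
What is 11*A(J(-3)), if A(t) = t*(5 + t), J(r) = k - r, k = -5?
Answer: -66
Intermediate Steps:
J(r) = -5 - r
11*A(J(-3)) = 11*((-5 - 1*(-3))*(5 + (-5 - 1*(-3)))) = 11*((-5 + 3)*(5 + (-5 + 3))) = 11*(-2*(5 - 2)) = 11*(-2*3) = 11*(-6) = -66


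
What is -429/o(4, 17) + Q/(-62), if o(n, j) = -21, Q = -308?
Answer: 5511/217 ≈ 25.396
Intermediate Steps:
-429/o(4, 17) + Q/(-62) = -429/(-21) - 308/(-62) = -429*(-1/21) - 308*(-1/62) = 143/7 + 154/31 = 5511/217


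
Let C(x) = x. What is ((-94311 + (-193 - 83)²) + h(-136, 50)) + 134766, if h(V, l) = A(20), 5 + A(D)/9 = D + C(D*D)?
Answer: 120366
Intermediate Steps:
A(D) = -45 + 9*D + 9*D² (A(D) = -45 + 9*(D + D*D) = -45 + 9*(D + D²) = -45 + (9*D + 9*D²) = -45 + 9*D + 9*D²)
h(V, l) = 3735 (h(V, l) = -45 + 9*20 + 9*20² = -45 + 180 + 9*400 = -45 + 180 + 3600 = 3735)
((-94311 + (-193 - 83)²) + h(-136, 50)) + 134766 = ((-94311 + (-193 - 83)²) + 3735) + 134766 = ((-94311 + (-276)²) + 3735) + 134766 = ((-94311 + 76176) + 3735) + 134766 = (-18135 + 3735) + 134766 = -14400 + 134766 = 120366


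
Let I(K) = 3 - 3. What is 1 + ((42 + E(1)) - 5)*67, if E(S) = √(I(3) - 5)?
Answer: 2480 + 67*I*√5 ≈ 2480.0 + 149.82*I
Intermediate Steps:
I(K) = 0
E(S) = I*√5 (E(S) = √(0 - 5) = √(-5) = I*√5)
1 + ((42 + E(1)) - 5)*67 = 1 + ((42 + I*√5) - 5)*67 = 1 + (37 + I*√5)*67 = 1 + (2479 + 67*I*√5) = 2480 + 67*I*√5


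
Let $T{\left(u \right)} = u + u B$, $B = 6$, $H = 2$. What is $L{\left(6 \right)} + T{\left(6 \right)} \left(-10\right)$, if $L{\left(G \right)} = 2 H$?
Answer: $-416$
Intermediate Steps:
$T{\left(u \right)} = 7 u$ ($T{\left(u \right)} = u + u 6 = u + 6 u = 7 u$)
$L{\left(G \right)} = 4$ ($L{\left(G \right)} = 2 \cdot 2 = 4$)
$L{\left(6 \right)} + T{\left(6 \right)} \left(-10\right) = 4 + 7 \cdot 6 \left(-10\right) = 4 + 42 \left(-10\right) = 4 - 420 = -416$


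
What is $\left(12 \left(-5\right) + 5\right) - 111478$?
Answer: $-111533$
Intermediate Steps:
$\left(12 \left(-5\right) + 5\right) - 111478 = \left(-60 + 5\right) - 111478 = -55 - 111478 = -111533$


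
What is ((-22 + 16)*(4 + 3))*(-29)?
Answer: 1218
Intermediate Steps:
((-22 + 16)*(4 + 3))*(-29) = -6*7*(-29) = -42*(-29) = 1218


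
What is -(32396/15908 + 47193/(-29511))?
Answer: -17107676/39121749 ≈ -0.43729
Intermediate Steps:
-(32396/15908 + 47193/(-29511)) = -(32396*(1/15908) + 47193*(-1/29511)) = -(8099/3977 - 15731/9837) = -1*17107676/39121749 = -17107676/39121749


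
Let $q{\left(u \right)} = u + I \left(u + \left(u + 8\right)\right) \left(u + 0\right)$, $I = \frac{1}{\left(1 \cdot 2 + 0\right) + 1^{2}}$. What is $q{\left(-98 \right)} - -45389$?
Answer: $\frac{154297}{3} \approx 51432.0$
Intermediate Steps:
$I = \frac{1}{3}$ ($I = \frac{1}{\left(2 + 0\right) + 1} = \frac{1}{2 + 1} = \frac{1}{3} \approx 0.33333$)
$q{\left(u \right)} = u + \frac{u \left(8 + 2 u\right)}{3}$ ($q{\left(u \right)} = u + \frac{\left(u + \left(u + 8\right)\right) \left(u + 0\right)}{3} = u + \frac{\left(u + \left(8 + u\right)\right) u}{3} = u + \frac{\left(8 + 2 u\right) u}{3} = u + \frac{u \left(8 + 2 u\right)}{3}$)
$q{\left(-98 \right)} - -45389 = \frac{1}{3} \left(-98\right) \left(11 + 2 \left(-98\right)\right) - -45389 = \frac{1}{3} \left(-98\right) \left(11 - 196\right) + 45389 = \frac{1}{3} \left(-98\right) \left(-185\right) + 45389 = \frac{18130}{3} + 45389 = \frac{154297}{3}$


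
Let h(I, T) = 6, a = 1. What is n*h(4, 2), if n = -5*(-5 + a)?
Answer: 120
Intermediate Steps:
n = 20 (n = -5*(-5 + 1) = -5*(-4) = 20)
n*h(4, 2) = 20*6 = 120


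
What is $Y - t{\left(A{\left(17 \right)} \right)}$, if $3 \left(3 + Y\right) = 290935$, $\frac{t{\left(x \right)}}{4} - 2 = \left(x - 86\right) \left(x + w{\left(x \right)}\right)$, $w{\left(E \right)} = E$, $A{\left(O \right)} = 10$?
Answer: $\frac{309142}{3} \approx 1.0305 \cdot 10^{5}$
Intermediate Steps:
$t{\left(x \right)} = 8 + 8 x \left(-86 + x\right)$ ($t{\left(x \right)} = 8 + 4 \left(x - 86\right) \left(x + x\right) = 8 + 4 \left(-86 + x\right) 2 x = 8 + 4 \cdot 2 x \left(-86 + x\right) = 8 + 8 x \left(-86 + x\right)$)
$Y = \frac{290926}{3}$ ($Y = -3 + \frac{1}{3} \cdot 290935 = -3 + \frac{290935}{3} = \frac{290926}{3} \approx 96975.0$)
$Y - t{\left(A{\left(17 \right)} \right)} = \frac{290926}{3} - \left(8 - 6880 + 8 \cdot 10^{2}\right) = \frac{290926}{3} - \left(8 - 6880 + 8 \cdot 100\right) = \frac{290926}{3} - \left(8 - 6880 + 800\right) = \frac{290926}{3} - -6072 = \frac{290926}{3} + 6072 = \frac{309142}{3}$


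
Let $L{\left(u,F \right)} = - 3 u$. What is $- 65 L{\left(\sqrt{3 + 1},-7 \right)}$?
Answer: $390$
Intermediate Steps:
$- 65 L{\left(\sqrt{3 + 1},-7 \right)} = - 65 \left(- 3 \sqrt{3 + 1}\right) = - 65 \left(- 3 \sqrt{4}\right) = - 65 \left(\left(-3\right) 2\right) = \left(-65\right) \left(-6\right) = 390$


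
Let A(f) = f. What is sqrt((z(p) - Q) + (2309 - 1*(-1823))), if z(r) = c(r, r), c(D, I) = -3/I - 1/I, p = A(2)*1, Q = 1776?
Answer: sqrt(2354) ≈ 48.518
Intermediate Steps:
p = 2 (p = 2*1 = 2)
c(D, I) = -4/I
z(r) = -4/r
sqrt((z(p) - Q) + (2309 - 1*(-1823))) = sqrt((-4/2 - 1*1776) + (2309 - 1*(-1823))) = sqrt((-4*1/2 - 1776) + (2309 + 1823)) = sqrt((-2 - 1776) + 4132) = sqrt(-1778 + 4132) = sqrt(2354)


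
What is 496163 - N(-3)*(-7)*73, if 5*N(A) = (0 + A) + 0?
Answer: 2479282/5 ≈ 4.9586e+5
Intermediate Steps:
N(A) = A/5 (N(A) = ((0 + A) + 0)/5 = (A + 0)/5 = A/5)
496163 - N(-3)*(-7)*73 = 496163 - ((⅕)*(-3))*(-7)*73 = 496163 - (-⅗*(-7))*73 = 496163 - 21*73/5 = 496163 - 1*1533/5 = 496163 - 1533/5 = 2479282/5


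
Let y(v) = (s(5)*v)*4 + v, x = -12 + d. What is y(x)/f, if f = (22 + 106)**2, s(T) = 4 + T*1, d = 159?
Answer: 5439/16384 ≈ 0.33197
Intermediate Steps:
x = 147 (x = -12 + 159 = 147)
s(T) = 4 + T
y(v) = 37*v (y(v) = ((4 + 5)*v)*4 + v = (9*v)*4 + v = 36*v + v = 37*v)
f = 16384 (f = 128**2 = 16384)
y(x)/f = (37*147)/16384 = 5439*(1/16384) = 5439/16384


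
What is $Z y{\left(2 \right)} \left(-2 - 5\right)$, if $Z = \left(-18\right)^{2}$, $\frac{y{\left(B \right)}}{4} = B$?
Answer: $-18144$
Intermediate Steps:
$y{\left(B \right)} = 4 B$
$Z = 324$
$Z y{\left(2 \right)} \left(-2 - 5\right) = 324 \cdot 4 \cdot 2 \left(-2 - 5\right) = 324 \cdot 8 \left(-7\right) = 324 \left(-56\right) = -18144$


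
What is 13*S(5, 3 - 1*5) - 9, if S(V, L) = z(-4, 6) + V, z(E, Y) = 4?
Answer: 108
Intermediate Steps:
S(V, L) = 4 + V
13*S(5, 3 - 1*5) - 9 = 13*(4 + 5) - 9 = 13*9 - 9 = 117 - 9 = 108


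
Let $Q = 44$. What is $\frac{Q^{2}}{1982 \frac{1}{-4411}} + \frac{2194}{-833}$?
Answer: $- \frac{3558957638}{825503} \approx -4311.3$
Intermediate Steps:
$\frac{Q^{2}}{1982 \frac{1}{-4411}} + \frac{2194}{-833} = \frac{44^{2}}{1982 \frac{1}{-4411}} + \frac{2194}{-833} = \frac{1936}{1982 \left(- \frac{1}{4411}\right)} + 2194 \left(- \frac{1}{833}\right) = \frac{1936}{- \frac{1982}{4411}} - \frac{2194}{833} = 1936 \left(- \frac{4411}{1982}\right) - \frac{2194}{833} = - \frac{4269848}{991} - \frac{2194}{833} = - \frac{3558957638}{825503}$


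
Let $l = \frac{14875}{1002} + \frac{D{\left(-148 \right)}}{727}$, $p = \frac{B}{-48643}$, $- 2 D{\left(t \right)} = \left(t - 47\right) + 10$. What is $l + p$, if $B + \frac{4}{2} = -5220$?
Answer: $\frac{38167424687}{2531013423} \approx 15.08$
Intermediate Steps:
$B = -5222$ ($B = -2 - 5220 = -5222$)
$D{\left(t \right)} = \frac{37}{2} - \frac{t}{2}$ ($D{\left(t \right)} = - \frac{\left(t - 47\right) + 10}{2} = - \frac{\left(-47 + t\right) + 10}{2} = - \frac{-37 + t}{2} = \frac{37}{2} - \frac{t}{2}$)
$p = \frac{746}{6949}$ ($p = - \frac{5222}{-48643} = \left(-5222\right) \left(- \frac{1}{48643}\right) = \frac{746}{6949} \approx 0.10735$)
$l = \frac{5453405}{364227}$ ($l = \frac{14875}{1002} + \frac{\frac{37}{2} - -74}{727} = 14875 \cdot \frac{1}{1002} + \left(\frac{37}{2} + 74\right) \frac{1}{727} = \frac{14875}{1002} + \frac{185}{2} \cdot \frac{1}{727} = \frac{14875}{1002} + \frac{185}{1454} = \frac{5453405}{364227} \approx 14.973$)
$l + p = \frac{5453405}{364227} + \frac{746}{6949} = \frac{38167424687}{2531013423}$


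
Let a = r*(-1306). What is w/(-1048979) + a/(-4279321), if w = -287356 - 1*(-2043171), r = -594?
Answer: -8327456146571/4488917863259 ≈ -1.8551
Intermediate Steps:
w = 1755815 (w = -287356 + 2043171 = 1755815)
a = 775764 (a = -594*(-1306) = 775764)
w/(-1048979) + a/(-4279321) = 1755815/(-1048979) + 775764/(-4279321) = 1755815*(-1/1048979) + 775764*(-1/4279321) = -1755815/1048979 - 775764/4279321 = -8327456146571/4488917863259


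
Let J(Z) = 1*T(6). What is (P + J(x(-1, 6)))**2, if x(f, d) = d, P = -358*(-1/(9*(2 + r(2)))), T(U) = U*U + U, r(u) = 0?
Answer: 310249/81 ≈ 3830.2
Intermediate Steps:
T(U) = U + U**2 (T(U) = U**2 + U = U + U**2)
P = 179/9 (P = -358*(-1/(9*(2 + 0))) = -358/((-9*2)) = -358/(-18) = -358*(-1/18) = 179/9 ≈ 19.889)
J(Z) = 42 (J(Z) = 1*(6*(1 + 6)) = 1*(6*7) = 1*42 = 42)
(P + J(x(-1, 6)))**2 = (179/9 + 42)**2 = (557/9)**2 = 310249/81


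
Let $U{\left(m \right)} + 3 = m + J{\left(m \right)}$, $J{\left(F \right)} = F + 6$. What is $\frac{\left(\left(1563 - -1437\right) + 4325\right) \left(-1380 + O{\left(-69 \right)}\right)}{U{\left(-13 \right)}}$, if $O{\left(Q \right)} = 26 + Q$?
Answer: $\frac{10423475}{23} \approx 4.5319 \cdot 10^{5}$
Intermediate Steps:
$J{\left(F \right)} = 6 + F$
$U{\left(m \right)} = 3 + 2 m$ ($U{\left(m \right)} = -3 + \left(m + \left(6 + m\right)\right) = -3 + \left(6 + 2 m\right) = 3 + 2 m$)
$\frac{\left(\left(1563 - -1437\right) + 4325\right) \left(-1380 + O{\left(-69 \right)}\right)}{U{\left(-13 \right)}} = \frac{\left(\left(1563 - -1437\right) + 4325\right) \left(-1380 + \left(26 - 69\right)\right)}{3 + 2 \left(-13\right)} = \frac{\left(\left(1563 + 1437\right) + 4325\right) \left(-1380 - 43\right)}{3 - 26} = \frac{\left(3000 + 4325\right) \left(-1423\right)}{-23} = 7325 \left(-1423\right) \left(- \frac{1}{23}\right) = \left(-10423475\right) \left(- \frac{1}{23}\right) = \frac{10423475}{23}$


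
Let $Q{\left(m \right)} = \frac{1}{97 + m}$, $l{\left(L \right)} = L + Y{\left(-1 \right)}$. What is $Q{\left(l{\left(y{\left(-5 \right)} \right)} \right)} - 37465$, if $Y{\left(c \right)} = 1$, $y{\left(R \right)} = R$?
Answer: $- \frac{3484244}{93} \approx -37465.0$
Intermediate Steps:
$l{\left(L \right)} = 1 + L$ ($l{\left(L \right)} = L + 1 = 1 + L$)
$Q{\left(l{\left(y{\left(-5 \right)} \right)} \right)} - 37465 = \frac{1}{97 + \left(1 - 5\right)} - 37465 = \frac{1}{97 - 4} - 37465 = \frac{1}{93} - 37465 = - \frac{3484244}{93}$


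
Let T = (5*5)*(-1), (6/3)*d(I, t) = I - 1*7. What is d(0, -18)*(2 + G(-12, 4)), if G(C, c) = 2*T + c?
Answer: 154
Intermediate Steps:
d(I, t) = -7/2 + I/2 (d(I, t) = (I - 1*7)/2 = (I - 7)/2 = (-7 + I)/2 = -7/2 + I/2)
T = -25 (T = 25*(-1) = -25)
G(C, c) = -50 + c (G(C, c) = 2*(-25) + c = -50 + c)
d(0, -18)*(2 + G(-12, 4)) = (-7/2 + (½)*0)*(2 + (-50 + 4)) = (-7/2 + 0)*(2 - 46) = -7/2*(-44) = 154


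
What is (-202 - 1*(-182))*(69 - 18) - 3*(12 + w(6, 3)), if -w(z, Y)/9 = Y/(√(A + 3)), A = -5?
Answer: -1056 - 81*I*√2/2 ≈ -1056.0 - 57.276*I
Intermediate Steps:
w(z, Y) = 9*I*Y*√2/2 (w(z, Y) = -9*Y/(√(-5 + 3)) = -9*Y/(√(-2)) = -9*Y/(I*√2) = -9*Y*(-I*√2/2) = -(-9)*I*Y*√2/2 = 9*I*Y*√2/2)
(-202 - 1*(-182))*(69 - 18) - 3*(12 + w(6, 3)) = (-202 - 1*(-182))*(69 - 18) - 3*(12 + (9/2)*I*3*√2) = (-202 + 182)*51 - 3*(12 + 27*I*√2/2) = -20*51 + (-36 - 81*I*√2/2) = -1020 + (-36 - 81*I*√2/2) = -1056 - 81*I*√2/2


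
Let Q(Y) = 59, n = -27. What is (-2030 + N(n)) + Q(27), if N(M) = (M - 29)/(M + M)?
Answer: -53189/27 ≈ -1970.0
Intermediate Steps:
N(M) = (-29 + M)/(2*M) (N(M) = (-29 + M)/((2*M)) = (-29 + M)*(1/(2*M)) = (-29 + M)/(2*M))
(-2030 + N(n)) + Q(27) = (-2030 + (½)*(-29 - 27)/(-27)) + 59 = (-2030 + (½)*(-1/27)*(-56)) + 59 = (-2030 + 28/27) + 59 = -54782/27 + 59 = -53189/27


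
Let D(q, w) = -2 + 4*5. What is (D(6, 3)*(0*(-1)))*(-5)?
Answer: 0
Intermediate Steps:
D(q, w) = 18 (D(q, w) = -2 + 20 = 18)
(D(6, 3)*(0*(-1)))*(-5) = (18*(0*(-1)))*(-5) = (18*0)*(-5) = 0*(-5) = 0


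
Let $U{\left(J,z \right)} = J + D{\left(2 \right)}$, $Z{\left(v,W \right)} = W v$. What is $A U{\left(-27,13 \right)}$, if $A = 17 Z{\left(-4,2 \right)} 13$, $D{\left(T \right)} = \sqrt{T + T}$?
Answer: $44200$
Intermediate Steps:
$D{\left(T \right)} = \sqrt{2} \sqrt{T}$ ($D{\left(T \right)} = \sqrt{2 T} = \sqrt{2} \sqrt{T}$)
$U{\left(J,z \right)} = 2 + J$ ($U{\left(J,z \right)} = J + \sqrt{2} \sqrt{2} = J + 2 = 2 + J$)
$A = -1768$ ($A = 17 \cdot 2 \left(-4\right) 13 = 17 \left(-8\right) 13 = \left(-136\right) 13 = -1768$)
$A U{\left(-27,13 \right)} = - 1768 \left(2 - 27\right) = \left(-1768\right) \left(-25\right) = 44200$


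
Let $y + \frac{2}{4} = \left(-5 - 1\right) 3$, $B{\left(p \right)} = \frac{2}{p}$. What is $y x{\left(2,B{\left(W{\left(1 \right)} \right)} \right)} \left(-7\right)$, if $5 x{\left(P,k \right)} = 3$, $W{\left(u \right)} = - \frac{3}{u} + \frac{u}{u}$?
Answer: $\frac{777}{10} \approx 77.7$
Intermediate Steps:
$W{\left(u \right)} = 1 - \frac{3}{u}$ ($W{\left(u \right)} = - \frac{3}{u} + 1 = 1 - \frac{3}{u}$)
$x{\left(P,k \right)} = \frac{3}{5}$ ($x{\left(P,k \right)} = \frac{1}{5} \cdot 3 = \frac{3}{5}$)
$y = - \frac{37}{2}$ ($y = - \frac{1}{2} + \left(-5 - 1\right) 3 = - \frac{1}{2} - 18 = - \frac{37}{2} \approx -18.5$)
$y x{\left(2,B{\left(W{\left(1 \right)} \right)} \right)} \left(-7\right) = \left(- \frac{37}{2}\right) \frac{3}{5} \left(-7\right) = \left(- \frac{111}{10}\right) \left(-7\right) = \frac{777}{10}$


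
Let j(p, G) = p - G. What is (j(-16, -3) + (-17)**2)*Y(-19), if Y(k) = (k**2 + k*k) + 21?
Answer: 205068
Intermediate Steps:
Y(k) = 21 + 2*k**2 (Y(k) = (k**2 + k**2) + 21 = 2*k**2 + 21 = 21 + 2*k**2)
(j(-16, -3) + (-17)**2)*Y(-19) = ((-16 - 1*(-3)) + (-17)**2)*(21 + 2*(-19)**2) = ((-16 + 3) + 289)*(21 + 2*361) = (-13 + 289)*(21 + 722) = 276*743 = 205068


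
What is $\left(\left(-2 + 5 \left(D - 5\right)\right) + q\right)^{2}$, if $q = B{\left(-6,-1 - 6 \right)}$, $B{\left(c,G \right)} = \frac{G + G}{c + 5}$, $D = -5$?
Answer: $1444$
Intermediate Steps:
$B{\left(c,G \right)} = \frac{2 G}{5 + c}$
$q = 14$ ($q = \frac{2 \left(-1 - 6\right)}{5 - 6} = \frac{2 \left(-1 - 6\right)}{-1} = 2 \left(-7\right) \left(-1\right) = 14$)
$\left(\left(-2 + 5 \left(D - 5\right)\right) + q\right)^{2} = \left(\left(-2 + 5 \left(-5 - 5\right)\right) + 14\right)^{2} = \left(\left(-2 + 5 \left(-10\right)\right) + 14\right)^{2} = \left(\left(-2 - 50\right) + 14\right)^{2} = \left(-52 + 14\right)^{2} = \left(-38\right)^{2} = 1444$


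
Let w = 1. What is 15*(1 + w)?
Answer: 30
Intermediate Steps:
15*(1 + w) = 15*(1 + 1) = 15*2 = 30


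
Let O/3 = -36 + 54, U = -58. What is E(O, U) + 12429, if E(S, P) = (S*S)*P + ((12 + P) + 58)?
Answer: -156687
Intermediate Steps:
O = 54 (O = 3*(-36 + 54) = 3*18 = 54)
E(S, P) = 70 + P + P*S**2 (E(S, P) = S**2*P + (70 + P) = P*S**2 + (70 + P) = 70 + P + P*S**2)
E(O, U) + 12429 = (70 - 58 - 58*54**2) + 12429 = (70 - 58 - 58*2916) + 12429 = (70 - 58 - 169128) + 12429 = -169116 + 12429 = -156687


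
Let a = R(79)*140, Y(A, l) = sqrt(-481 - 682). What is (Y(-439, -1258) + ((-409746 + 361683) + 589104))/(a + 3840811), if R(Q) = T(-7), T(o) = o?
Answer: 541041/3839831 + I*sqrt(1163)/3839831 ≈ 0.1409 + 8.8813e-6*I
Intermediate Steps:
Y(A, l) = I*sqrt(1163) (Y(A, l) = sqrt(-1163) = I*sqrt(1163))
R(Q) = -7
a = -980 (a = -7*140 = -980)
(Y(-439, -1258) + ((-409746 + 361683) + 589104))/(a + 3840811) = (I*sqrt(1163) + ((-409746 + 361683) + 589104))/(-980 + 3840811) = (I*sqrt(1163) + (-48063 + 589104))/3839831 = (I*sqrt(1163) + 541041)*(1/3839831) = (541041 + I*sqrt(1163))*(1/3839831) = 541041/3839831 + I*sqrt(1163)/3839831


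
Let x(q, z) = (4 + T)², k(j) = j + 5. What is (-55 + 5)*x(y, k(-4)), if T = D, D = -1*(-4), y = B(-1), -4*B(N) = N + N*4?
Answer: -3200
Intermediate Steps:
B(N) = -5*N/4 (B(N) = -(N + N*4)/4 = -(N + 4*N)/4 = -5*N/4)
k(j) = 5 + j
y = 5/4 (y = -5/4*(-1) = 5/4 ≈ 1.2500)
D = 4
T = 4
x(q, z) = 64 (x(q, z) = (4 + 4)² = 8² = 64)
(-55 + 5)*x(y, k(-4)) = (-55 + 5)*64 = -50*64 = -3200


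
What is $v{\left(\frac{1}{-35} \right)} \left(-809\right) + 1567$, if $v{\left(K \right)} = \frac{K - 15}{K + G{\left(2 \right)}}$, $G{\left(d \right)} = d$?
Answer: $\frac{533657}{69} \approx 7734.2$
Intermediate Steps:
$v{\left(K \right)} = \frac{-15 + K}{2 + K}$ ($v{\left(K \right)} = \frac{K - 15}{K + 2} = \frac{-15 + K}{2 + K}$)
$v{\left(\frac{1}{-35} \right)} \left(-809\right) + 1567 = \frac{-15 + \frac{1}{-35}}{2 + \frac{1}{-35}} \left(-809\right) + 1567 = \frac{-15 - \frac{1}{35}}{2 - \frac{1}{35}} \left(-809\right) + 1567 = \frac{1}{\frac{69}{35}} \left(- \frac{526}{35}\right) \left(-809\right) + 1567 = \frac{35}{69} \left(- \frac{526}{35}\right) \left(-809\right) + 1567 = \left(- \frac{526}{69}\right) \left(-809\right) + 1567 = \frac{425534}{69} + 1567 = \frac{533657}{69}$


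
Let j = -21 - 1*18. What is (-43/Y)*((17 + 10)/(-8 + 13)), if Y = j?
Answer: 387/65 ≈ 5.9538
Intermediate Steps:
j = -39 (j = -21 - 18 = -39)
Y = -39
(-43/Y)*((17 + 10)/(-8 + 13)) = (-43/(-39))*((17 + 10)/(-8 + 13)) = (-43*(-1/39))*(27/5) = 43*(27*(1/5))/39 = (43/39)*(27/5) = 387/65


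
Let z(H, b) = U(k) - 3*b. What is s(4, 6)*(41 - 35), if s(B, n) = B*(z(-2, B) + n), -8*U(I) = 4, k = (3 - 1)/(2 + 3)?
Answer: -156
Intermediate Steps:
k = ⅖ (k = 2/5 = 2*(⅕) = ⅖ ≈ 0.40000)
U(I) = -½ (U(I) = -⅛*4 = -½)
z(H, b) = -½ - 3*b
s(B, n) = B*(-½ + n - 3*B) (s(B, n) = B*((-½ - 3*B) + n) = B*(-½ + n - 3*B))
s(4, 6)*(41 - 35) = ((½)*4*(-1 - 6*4 + 2*6))*(41 - 35) = ((½)*4*(-1 - 24 + 12))*6 = ((½)*4*(-13))*6 = -26*6 = -156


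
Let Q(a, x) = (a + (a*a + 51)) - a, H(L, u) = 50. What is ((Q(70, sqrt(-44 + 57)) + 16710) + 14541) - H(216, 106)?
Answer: 36152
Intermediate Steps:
Q(a, x) = 51 + a**2 (Q(a, x) = (a + (a**2 + 51)) - a = (a + (51 + a**2)) - a = (51 + a + a**2) - a = 51 + a**2)
((Q(70, sqrt(-44 + 57)) + 16710) + 14541) - H(216, 106) = (((51 + 70**2) + 16710) + 14541) - 1*50 = (((51 + 4900) + 16710) + 14541) - 50 = ((4951 + 16710) + 14541) - 50 = (21661 + 14541) - 50 = 36202 - 50 = 36152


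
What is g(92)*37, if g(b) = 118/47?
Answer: 4366/47 ≈ 92.894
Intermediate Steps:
g(b) = 118/47 (g(b) = 118*(1/47) = 118/47)
g(92)*37 = (118/47)*37 = 4366/47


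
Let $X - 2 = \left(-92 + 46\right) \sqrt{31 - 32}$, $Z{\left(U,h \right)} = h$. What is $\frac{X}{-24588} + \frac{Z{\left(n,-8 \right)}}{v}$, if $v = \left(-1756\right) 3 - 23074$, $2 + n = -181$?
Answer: $\frac{35005}{174218274} + \frac{23 i}{12294} \approx 0.00020093 + 0.0018708 i$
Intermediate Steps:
$n = -183$ ($n = -2 - 181 = -183$)
$v = -28342$ ($v = -5268 - 23074 = -28342$)
$X = 2 - 46 i$ ($X = 2 + \left(-92 + 46\right) \sqrt{31 - 32} = 2 - 46 \sqrt{-1} = 2 - 46 i \approx 2.0 - 46.0 i$)
$\frac{X}{-24588} + \frac{Z{\left(n,-8 \right)}}{v} = \frac{2 - 46 i}{-24588} - \frac{8}{-28342} = \left(2 - 46 i\right) \left(- \frac{1}{24588}\right) - - \frac{4}{14171} = \left(- \frac{1}{12294} + \frac{23 i}{12294}\right) + \frac{4}{14171} = \frac{35005}{174218274} + \frac{23 i}{12294}$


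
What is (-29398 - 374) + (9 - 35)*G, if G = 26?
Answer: -30448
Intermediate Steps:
(-29398 - 374) + (9 - 35)*G = (-29398 - 374) + (9 - 35)*26 = -29772 - 26*26 = -29772 - 676 = -30448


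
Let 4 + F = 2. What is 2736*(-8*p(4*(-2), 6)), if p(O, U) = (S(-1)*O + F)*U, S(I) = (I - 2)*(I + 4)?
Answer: -9192960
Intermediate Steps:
F = -2 (F = -4 + 2 = -2)
S(I) = (-2 + I)*(4 + I)
p(O, U) = U*(-2 - 9*O) (p(O, U) = ((-8 + (-1)² + 2*(-1))*O - 2)*U = ((-8 + 1 - 2)*O - 2)*U = (-9*O - 2)*U = (-2 - 9*O)*U = U*(-2 - 9*O))
2736*(-8*p(4*(-2), 6)) = 2736*(-(-8)*6*(2 + 9*(4*(-2)))) = 2736*(-(-8)*6*(2 + 9*(-8))) = 2736*(-(-8)*6*(2 - 72)) = 2736*(-(-8)*6*(-70)) = 2736*(-8*420) = 2736*(-3360) = -9192960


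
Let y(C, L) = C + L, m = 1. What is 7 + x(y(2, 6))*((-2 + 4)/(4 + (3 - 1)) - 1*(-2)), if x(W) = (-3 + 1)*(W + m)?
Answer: -35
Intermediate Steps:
x(W) = -2 - 2*W (x(W) = (-3 + 1)*(W + 1) = -2*(1 + W) = -2 - 2*W)
7 + x(y(2, 6))*((-2 + 4)/(4 + (3 - 1)) - 1*(-2)) = 7 + (-2 - 2*(2 + 6))*((-2 + 4)/(4 + (3 - 1)) - 1*(-2)) = 7 + (-2 - 2*8)*(2/(4 + 2) + 2) = 7 + (-2 - 16)*(2/6 + 2) = 7 - 18*(2*(⅙) + 2) = 7 - 18*(⅓ + 2) = 7 - 18*7/3 = 7 - 42 = -35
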